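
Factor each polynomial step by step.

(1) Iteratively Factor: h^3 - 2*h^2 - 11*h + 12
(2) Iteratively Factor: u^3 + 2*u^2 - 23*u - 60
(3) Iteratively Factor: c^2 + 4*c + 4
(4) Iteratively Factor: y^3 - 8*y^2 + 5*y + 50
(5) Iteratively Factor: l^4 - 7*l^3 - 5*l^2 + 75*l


(1) = (h - 4)*(h^2 + 2*h - 3) = (h - 4)*(h + 3)*(h - 1)
(2) = (u + 4)*(u^2 - 2*u - 15) = (u + 3)*(u + 4)*(u - 5)
(3) = (c + 2)*(c + 2)
(4) = (y - 5)*(y^2 - 3*y - 10) = (y - 5)^2*(y + 2)
(5) = (l + 3)*(l^3 - 10*l^2 + 25*l) = (l - 5)*(l + 3)*(l^2 - 5*l) = (l - 5)^2*(l + 3)*(l)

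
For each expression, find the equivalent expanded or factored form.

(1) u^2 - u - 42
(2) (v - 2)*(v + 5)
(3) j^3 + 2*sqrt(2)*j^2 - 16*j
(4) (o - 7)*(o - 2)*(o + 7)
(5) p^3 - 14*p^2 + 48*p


(1) = (u - 7)*(u + 6)
(2) = v^2 + 3*v - 10
(3) = j*(j - 2*sqrt(2))*(j + 4*sqrt(2))
(4) = o^3 - 2*o^2 - 49*o + 98
(5) = p*(p - 8)*(p - 6)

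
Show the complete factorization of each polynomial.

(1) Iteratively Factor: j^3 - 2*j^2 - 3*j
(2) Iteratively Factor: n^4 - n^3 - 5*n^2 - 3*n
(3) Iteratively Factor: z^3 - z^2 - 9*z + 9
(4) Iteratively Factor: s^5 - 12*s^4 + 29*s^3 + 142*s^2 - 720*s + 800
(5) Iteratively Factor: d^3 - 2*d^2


(1) = (j - 3)*(j^2 + j) = (j - 3)*(j + 1)*(j)
(2) = (n - 3)*(n^3 + 2*n^2 + n) = (n - 3)*(n + 1)*(n^2 + n) = n*(n - 3)*(n + 1)*(n + 1)
(3) = (z - 3)*(z^2 + 2*z - 3) = (z - 3)*(z + 3)*(z - 1)
(4) = (s - 5)*(s^4 - 7*s^3 - 6*s^2 + 112*s - 160) = (s - 5)*(s - 4)*(s^3 - 3*s^2 - 18*s + 40) = (s - 5)^2*(s - 4)*(s^2 + 2*s - 8) = (s - 5)^2*(s - 4)*(s - 2)*(s + 4)
(5) = (d - 2)*(d^2) = d*(d - 2)*(d)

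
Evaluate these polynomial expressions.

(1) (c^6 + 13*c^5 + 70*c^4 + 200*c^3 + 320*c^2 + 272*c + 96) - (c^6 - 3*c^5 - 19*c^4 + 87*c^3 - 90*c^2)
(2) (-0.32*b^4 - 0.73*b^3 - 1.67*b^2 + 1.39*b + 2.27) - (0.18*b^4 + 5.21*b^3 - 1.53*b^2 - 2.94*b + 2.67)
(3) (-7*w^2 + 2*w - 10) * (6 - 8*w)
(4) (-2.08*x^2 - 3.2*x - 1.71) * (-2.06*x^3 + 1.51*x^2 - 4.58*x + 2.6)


(1) = 16*c^5 + 89*c^4 + 113*c^3 + 410*c^2 + 272*c + 96
(2) = -0.5*b^4 - 5.94*b^3 - 0.14*b^2 + 4.33*b - 0.4
(3) = 56*w^3 - 58*w^2 + 92*w - 60
(4) = 4.2848*x^5 + 3.4512*x^4 + 8.217*x^3 + 6.6659*x^2 - 0.4882*x - 4.446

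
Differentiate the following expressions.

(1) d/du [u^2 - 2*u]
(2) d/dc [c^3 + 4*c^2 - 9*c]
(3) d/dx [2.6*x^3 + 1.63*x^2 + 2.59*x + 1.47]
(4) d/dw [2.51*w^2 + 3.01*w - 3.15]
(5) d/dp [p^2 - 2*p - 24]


(1) = 2*u - 2
(2) = 3*c^2 + 8*c - 9
(3) = 7.8*x^2 + 3.26*x + 2.59
(4) = 5.02*w + 3.01
(5) = 2*p - 2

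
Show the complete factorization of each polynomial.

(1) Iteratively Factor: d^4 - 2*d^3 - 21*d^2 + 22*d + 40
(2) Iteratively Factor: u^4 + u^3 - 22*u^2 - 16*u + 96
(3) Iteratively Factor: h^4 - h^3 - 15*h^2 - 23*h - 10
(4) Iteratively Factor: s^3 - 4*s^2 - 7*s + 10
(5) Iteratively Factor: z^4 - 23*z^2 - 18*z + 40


(1) = (d + 4)*(d^3 - 6*d^2 + 3*d + 10) = (d + 1)*(d + 4)*(d^2 - 7*d + 10) = (d - 5)*(d + 1)*(d + 4)*(d - 2)
(2) = (u - 4)*(u^3 + 5*u^2 - 2*u - 24) = (u - 4)*(u + 3)*(u^2 + 2*u - 8) = (u - 4)*(u + 3)*(u + 4)*(u - 2)
(3) = (h + 1)*(h^3 - 2*h^2 - 13*h - 10) = (h + 1)*(h + 2)*(h^2 - 4*h - 5) = (h - 5)*(h + 1)*(h + 2)*(h + 1)
(4) = (s - 5)*(s^2 + s - 2) = (s - 5)*(s + 2)*(s - 1)
(5) = (z + 2)*(z^3 - 2*z^2 - 19*z + 20) = (z - 5)*(z + 2)*(z^2 + 3*z - 4) = (z - 5)*(z + 2)*(z + 4)*(z - 1)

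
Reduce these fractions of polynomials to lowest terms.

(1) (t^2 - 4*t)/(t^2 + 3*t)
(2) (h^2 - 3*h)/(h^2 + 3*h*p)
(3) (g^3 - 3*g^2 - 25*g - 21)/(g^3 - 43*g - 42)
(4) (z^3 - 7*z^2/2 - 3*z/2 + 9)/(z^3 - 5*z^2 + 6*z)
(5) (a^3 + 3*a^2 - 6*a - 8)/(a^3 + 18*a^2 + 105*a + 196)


(1) = (t - 4)/(t + 3)
(2) = (h - 3)/(h + 3*p)
(3) = (g + 3)/(g + 6)
(4) = (2*z + 3)/(2*z)
(5) = (a^2 - a - 2)/(a^2 + 14*a + 49)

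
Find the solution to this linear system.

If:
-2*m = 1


Then:
m = -1/2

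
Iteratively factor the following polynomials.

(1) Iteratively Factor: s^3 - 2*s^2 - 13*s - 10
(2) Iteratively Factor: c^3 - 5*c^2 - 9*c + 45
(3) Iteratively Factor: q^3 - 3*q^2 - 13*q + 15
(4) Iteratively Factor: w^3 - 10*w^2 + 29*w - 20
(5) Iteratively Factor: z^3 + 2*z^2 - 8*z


(1) = (s + 2)*(s^2 - 4*s - 5) = (s - 5)*(s + 2)*(s + 1)
(2) = (c - 5)*(c^2 - 9) = (c - 5)*(c + 3)*(c - 3)
(3) = (q - 5)*(q^2 + 2*q - 3) = (q - 5)*(q + 3)*(q - 1)
(4) = (w - 5)*(w^2 - 5*w + 4) = (w - 5)*(w - 1)*(w - 4)
(5) = (z - 2)*(z^2 + 4*z) = z*(z - 2)*(z + 4)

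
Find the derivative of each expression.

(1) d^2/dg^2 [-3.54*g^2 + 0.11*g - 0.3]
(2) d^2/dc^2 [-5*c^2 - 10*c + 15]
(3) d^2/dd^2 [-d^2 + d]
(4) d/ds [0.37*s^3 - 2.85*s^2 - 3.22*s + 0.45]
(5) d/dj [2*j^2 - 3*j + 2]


(1) = -7.08000000000000
(2) = -10
(3) = -2
(4) = 1.11*s^2 - 5.7*s - 3.22
(5) = 4*j - 3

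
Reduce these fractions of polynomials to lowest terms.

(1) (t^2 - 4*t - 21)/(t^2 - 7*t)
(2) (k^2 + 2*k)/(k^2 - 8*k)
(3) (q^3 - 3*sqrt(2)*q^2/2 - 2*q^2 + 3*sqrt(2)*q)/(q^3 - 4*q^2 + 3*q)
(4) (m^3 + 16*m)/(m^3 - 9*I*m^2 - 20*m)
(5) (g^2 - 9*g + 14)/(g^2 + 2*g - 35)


(1) = (t + 3)/t
(2) = (k + 2)/(k - 8)
(3) = (2*q^2 + q*(-3*sqrt(2) - 4) + 6*sqrt(2))/(2*q^2 - 8*q + 6)
(4) = (m + 4*I)/(m - 5*I)
(5) = (g^2 - 9*g + 14)/(g^2 + 2*g - 35)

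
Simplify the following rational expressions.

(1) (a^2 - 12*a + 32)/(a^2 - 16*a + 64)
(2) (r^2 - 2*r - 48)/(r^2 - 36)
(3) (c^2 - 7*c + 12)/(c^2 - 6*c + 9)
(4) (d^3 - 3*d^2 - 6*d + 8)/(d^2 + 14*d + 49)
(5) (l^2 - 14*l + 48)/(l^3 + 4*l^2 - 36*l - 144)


(1) = (a - 4)/(a - 8)
(2) = (r - 8)/(r - 6)
(3) = (c - 4)/(c - 3)
(4) = (d^3 - 3*d^2 - 6*d + 8)/(d^2 + 14*d + 49)
(5) = (l - 8)/(l^2 + 10*l + 24)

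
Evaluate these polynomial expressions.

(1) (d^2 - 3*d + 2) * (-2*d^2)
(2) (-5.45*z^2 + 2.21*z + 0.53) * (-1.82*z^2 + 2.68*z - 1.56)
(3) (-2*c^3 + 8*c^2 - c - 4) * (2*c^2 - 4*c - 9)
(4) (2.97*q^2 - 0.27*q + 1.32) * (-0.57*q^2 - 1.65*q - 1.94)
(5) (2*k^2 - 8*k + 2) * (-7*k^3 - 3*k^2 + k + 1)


(1) = -2*d^4 + 6*d^3 - 4*d^2
(2) = 9.919*z^4 - 18.6282*z^3 + 13.4602*z^2 - 2.0272*z - 0.8268
(3) = -4*c^5 + 24*c^4 - 16*c^3 - 76*c^2 + 25*c + 36
(4) = -1.6929*q^4 - 4.7466*q^3 - 6.0687*q^2 - 1.6542*q - 2.5608
(5) = -14*k^5 + 50*k^4 + 12*k^3 - 12*k^2 - 6*k + 2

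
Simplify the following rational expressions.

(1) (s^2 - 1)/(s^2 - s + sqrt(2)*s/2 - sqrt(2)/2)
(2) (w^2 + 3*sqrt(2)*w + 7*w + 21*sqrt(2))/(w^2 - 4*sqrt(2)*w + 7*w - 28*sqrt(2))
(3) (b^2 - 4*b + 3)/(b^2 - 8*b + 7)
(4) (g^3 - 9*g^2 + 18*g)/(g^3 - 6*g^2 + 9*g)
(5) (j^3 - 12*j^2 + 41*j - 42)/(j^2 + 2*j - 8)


(1) = (2*s + 2)/(2*s + sqrt(2))
(2) = (w + 3*sqrt(2))/(w - 4*sqrt(2))
(3) = (b - 3)/(b - 7)
(4) = (g - 6)/(g - 3)
(5) = (j^2 - 10*j + 21)/(j + 4)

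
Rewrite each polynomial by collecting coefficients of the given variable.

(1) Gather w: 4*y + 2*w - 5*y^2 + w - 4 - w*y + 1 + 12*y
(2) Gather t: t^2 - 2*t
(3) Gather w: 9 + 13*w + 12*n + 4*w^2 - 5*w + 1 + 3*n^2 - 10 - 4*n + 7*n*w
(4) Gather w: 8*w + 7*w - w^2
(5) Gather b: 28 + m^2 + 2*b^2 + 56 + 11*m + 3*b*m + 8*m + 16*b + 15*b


(1) = w*(3 - y) - 5*y^2 + 16*y - 3
(2) = t^2 - 2*t
(3) = 3*n^2 + 8*n + 4*w^2 + w*(7*n + 8)
(4) = -w^2 + 15*w
(5) = 2*b^2 + b*(3*m + 31) + m^2 + 19*m + 84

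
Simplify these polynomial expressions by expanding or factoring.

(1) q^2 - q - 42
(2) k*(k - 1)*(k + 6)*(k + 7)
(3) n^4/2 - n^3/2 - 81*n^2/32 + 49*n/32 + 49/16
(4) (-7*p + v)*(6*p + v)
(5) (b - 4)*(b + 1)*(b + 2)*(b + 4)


(1) = (q - 7)*(q + 6)
(2) = k^4 + 12*k^3 + 29*k^2 - 42*k
(3) = (n/2 + 1/2)*(n - 2)*(n - 7/4)*(n + 7/4)
(4) = -42*p^2 - p*v + v^2
(5) = b^4 + 3*b^3 - 14*b^2 - 48*b - 32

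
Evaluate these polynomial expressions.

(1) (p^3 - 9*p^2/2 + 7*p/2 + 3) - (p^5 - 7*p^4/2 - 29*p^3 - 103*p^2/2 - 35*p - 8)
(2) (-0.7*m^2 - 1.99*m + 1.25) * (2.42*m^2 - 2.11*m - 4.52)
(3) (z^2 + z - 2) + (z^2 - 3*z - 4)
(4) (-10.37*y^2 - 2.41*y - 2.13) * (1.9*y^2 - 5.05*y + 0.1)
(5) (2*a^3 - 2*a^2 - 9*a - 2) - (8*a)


(1) = -p^5 + 7*p^4/2 + 30*p^3 + 47*p^2 + 77*p/2 + 11
(2) = -1.694*m^4 - 3.3388*m^3 + 10.3879*m^2 + 6.3573*m - 5.65
(3) = 2*z^2 - 2*z - 6
(4) = -19.703*y^4 + 47.7895*y^3 + 7.0865*y^2 + 10.5155*y - 0.213
(5) = 2*a^3 - 2*a^2 - 17*a - 2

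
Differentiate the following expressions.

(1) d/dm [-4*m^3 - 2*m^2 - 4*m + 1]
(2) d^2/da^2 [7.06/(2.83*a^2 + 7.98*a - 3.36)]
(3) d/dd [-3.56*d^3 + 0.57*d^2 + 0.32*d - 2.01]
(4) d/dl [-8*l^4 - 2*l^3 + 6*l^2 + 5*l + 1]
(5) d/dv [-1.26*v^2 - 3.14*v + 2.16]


(1) = -12*m^2 - 4*m - 4
(2) = (-113.085668*a^2 - 318.877608*a + 7.06*(5.66*a + 7.98)*(11.32*a + 15.96) + 134.264256)/(2.83*a^2 + 7.98*a - 3.36)^3
(3) = -10.68*d^2 + 1.14*d + 0.32
(4) = -32*l^3 - 6*l^2 + 12*l + 5
(5) = -2.52*v - 3.14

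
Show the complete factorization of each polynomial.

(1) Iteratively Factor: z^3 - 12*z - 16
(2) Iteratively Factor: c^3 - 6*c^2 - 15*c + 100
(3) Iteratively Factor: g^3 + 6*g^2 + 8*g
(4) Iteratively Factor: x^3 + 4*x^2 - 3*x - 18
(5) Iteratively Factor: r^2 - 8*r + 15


(1) = (z + 2)*(z^2 - 2*z - 8) = (z - 4)*(z + 2)*(z + 2)
(2) = (c + 4)*(c^2 - 10*c + 25) = (c - 5)*(c + 4)*(c - 5)
(3) = (g + 4)*(g^2 + 2*g) = g*(g + 4)*(g + 2)
(4) = (x + 3)*(x^2 + x - 6) = (x - 2)*(x + 3)*(x + 3)
(5) = (r - 5)*(r - 3)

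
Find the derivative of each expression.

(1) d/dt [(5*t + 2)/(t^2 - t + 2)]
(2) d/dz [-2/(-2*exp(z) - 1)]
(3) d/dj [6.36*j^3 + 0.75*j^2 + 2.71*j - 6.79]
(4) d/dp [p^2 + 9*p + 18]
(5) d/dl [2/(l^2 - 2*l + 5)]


(1) = (5*t^2 - 5*t - (2*t - 1)*(5*t + 2) + 10)/(t^2 - t + 2)^2
(2) = -4*exp(z)/(2*exp(z) + 1)^2
(3) = 19.08*j^2 + 1.5*j + 2.71
(4) = 2*p + 9
(5) = 4*(1 - l)/(l^2 - 2*l + 5)^2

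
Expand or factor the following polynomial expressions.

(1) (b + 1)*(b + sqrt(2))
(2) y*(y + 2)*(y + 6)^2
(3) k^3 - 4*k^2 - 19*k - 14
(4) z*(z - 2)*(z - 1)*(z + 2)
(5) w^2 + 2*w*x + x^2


(1) = b^2 + b + sqrt(2)*b + sqrt(2)
(2) = y^4 + 14*y^3 + 60*y^2 + 72*y
(3) = (k - 7)*(k + 1)*(k + 2)
(4) = z^4 - z^3 - 4*z^2 + 4*z
(5) = (w + x)^2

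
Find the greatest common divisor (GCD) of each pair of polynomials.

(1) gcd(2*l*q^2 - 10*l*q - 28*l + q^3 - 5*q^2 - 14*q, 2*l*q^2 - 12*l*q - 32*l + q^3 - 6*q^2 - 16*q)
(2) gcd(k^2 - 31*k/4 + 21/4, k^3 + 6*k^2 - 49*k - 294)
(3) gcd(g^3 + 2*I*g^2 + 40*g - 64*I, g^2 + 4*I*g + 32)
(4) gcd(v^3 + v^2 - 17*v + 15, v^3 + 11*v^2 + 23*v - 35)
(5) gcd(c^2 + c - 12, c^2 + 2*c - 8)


(1) = gcd((2*l + q)*(q - 7)*(q + 2), (2*l + q)*(q - 8)*(q + 2)) = 2*l*q + 4*l + q^2 + 2*q
(2) = k - 7
(3) = g^2 + 4*I*g + 32
(4) = gcd((v - 3)*(v - 1)*(v + 5), (v - 1)*(v + 5)*(v + 7)) = v^2 + 4*v - 5
(5) = c + 4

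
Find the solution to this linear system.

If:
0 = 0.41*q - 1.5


Then:
q = 3.66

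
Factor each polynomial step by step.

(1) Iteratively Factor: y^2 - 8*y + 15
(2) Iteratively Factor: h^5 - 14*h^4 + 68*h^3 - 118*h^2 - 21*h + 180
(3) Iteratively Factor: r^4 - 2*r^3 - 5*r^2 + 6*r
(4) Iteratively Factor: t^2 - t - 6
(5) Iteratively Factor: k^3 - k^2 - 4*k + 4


(1) = (y - 3)*(y - 5)
(2) = (h + 1)*(h^4 - 15*h^3 + 83*h^2 - 201*h + 180) = (h - 5)*(h + 1)*(h^3 - 10*h^2 + 33*h - 36) = (h - 5)*(h - 3)*(h + 1)*(h^2 - 7*h + 12) = (h - 5)*(h - 3)^2*(h + 1)*(h - 4)
(3) = (r - 1)*(r^3 - r^2 - 6*r) = (r - 3)*(r - 1)*(r^2 + 2*r) = (r - 3)*(r - 1)*(r + 2)*(r)
(4) = (t + 2)*(t - 3)
(5) = (k - 2)*(k^2 + k - 2) = (k - 2)*(k + 2)*(k - 1)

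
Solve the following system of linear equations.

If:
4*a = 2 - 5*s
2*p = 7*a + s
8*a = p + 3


Then:
a = 32/49
p = 109/49
s = -6/49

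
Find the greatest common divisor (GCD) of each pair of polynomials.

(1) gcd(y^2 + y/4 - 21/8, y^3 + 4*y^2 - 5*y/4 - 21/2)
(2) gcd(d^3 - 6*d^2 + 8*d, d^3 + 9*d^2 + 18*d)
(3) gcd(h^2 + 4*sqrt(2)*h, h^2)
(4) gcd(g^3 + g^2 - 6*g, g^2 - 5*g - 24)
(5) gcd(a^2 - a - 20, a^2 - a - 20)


(1) = y - 3/2
(2) = gcd(d*(d - 4)*(d - 2), d*(d + 3)*(d + 6)) = d
(3) = h
(4) = gcd(g*(g - 2)*(g + 3), (g - 8)*(g + 3)) = g + 3
(5) = gcd((a - 5)*(a + 4), (a - 5)*(a + 4)) = a^2 - a - 20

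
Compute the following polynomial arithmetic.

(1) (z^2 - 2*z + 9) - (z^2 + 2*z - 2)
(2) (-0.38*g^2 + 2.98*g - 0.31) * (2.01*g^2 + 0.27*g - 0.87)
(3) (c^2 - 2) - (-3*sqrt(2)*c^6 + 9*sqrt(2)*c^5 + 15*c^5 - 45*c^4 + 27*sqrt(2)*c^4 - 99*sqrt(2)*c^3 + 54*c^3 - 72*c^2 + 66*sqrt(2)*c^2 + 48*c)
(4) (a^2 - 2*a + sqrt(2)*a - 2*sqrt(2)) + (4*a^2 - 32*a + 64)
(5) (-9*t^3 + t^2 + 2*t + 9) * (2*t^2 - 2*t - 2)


(1) = 11 - 4*z
(2) = -0.7638*g^4 + 5.8872*g^3 + 0.5121*g^2 - 2.6763*g + 0.2697
(3) = 3*sqrt(2)*c^6 - 15*c^5 - 9*sqrt(2)*c^5 - 27*sqrt(2)*c^4 + 45*c^4 - 54*c^3 + 99*sqrt(2)*c^3 - 66*sqrt(2)*c^2 + 73*c^2 - 48*c - 2
(4) = 5*a^2 - 34*a + sqrt(2)*a - 2*sqrt(2) + 64
(5) = -18*t^5 + 20*t^4 + 20*t^3 + 12*t^2 - 22*t - 18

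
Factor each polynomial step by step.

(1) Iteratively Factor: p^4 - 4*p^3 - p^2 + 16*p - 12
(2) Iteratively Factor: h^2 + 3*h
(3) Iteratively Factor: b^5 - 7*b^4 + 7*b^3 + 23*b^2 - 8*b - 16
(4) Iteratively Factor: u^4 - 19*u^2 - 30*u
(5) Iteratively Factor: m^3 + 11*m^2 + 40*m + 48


(1) = (p + 2)*(p^3 - 6*p^2 + 11*p - 6) = (p - 3)*(p + 2)*(p^2 - 3*p + 2) = (p - 3)*(p - 2)*(p + 2)*(p - 1)
(2) = (h + 3)*(h)
(3) = (b - 4)*(b^4 - 3*b^3 - 5*b^2 + 3*b + 4) = (b - 4)^2*(b^3 + b^2 - b - 1) = (b - 4)^2*(b + 1)*(b^2 - 1) = (b - 4)^2*(b - 1)*(b + 1)*(b + 1)
(4) = (u + 3)*(u^3 - 3*u^2 - 10*u) = (u - 5)*(u + 3)*(u^2 + 2*u) = (u - 5)*(u + 2)*(u + 3)*(u)
(5) = (m + 4)*(m^2 + 7*m + 12) = (m + 4)^2*(m + 3)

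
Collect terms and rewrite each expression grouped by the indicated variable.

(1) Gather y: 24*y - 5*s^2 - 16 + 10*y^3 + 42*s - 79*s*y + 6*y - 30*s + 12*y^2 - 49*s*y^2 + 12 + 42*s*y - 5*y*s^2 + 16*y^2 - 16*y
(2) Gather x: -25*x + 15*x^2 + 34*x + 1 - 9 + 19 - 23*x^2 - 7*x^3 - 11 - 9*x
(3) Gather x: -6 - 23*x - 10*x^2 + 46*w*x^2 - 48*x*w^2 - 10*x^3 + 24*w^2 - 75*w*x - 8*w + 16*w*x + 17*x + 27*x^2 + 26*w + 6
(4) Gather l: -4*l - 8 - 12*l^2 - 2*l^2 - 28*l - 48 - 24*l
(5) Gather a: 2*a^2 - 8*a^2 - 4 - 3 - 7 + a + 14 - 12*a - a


(1) = -5*s^2 + 12*s + 10*y^3 + y^2*(28 - 49*s) + y*(-5*s^2 - 37*s + 14) - 4
(2) = -7*x^3 - 8*x^2
(3) = 24*w^2 + 18*w - 10*x^3 + x^2*(46*w + 17) + x*(-48*w^2 - 59*w - 6)
(4) = -14*l^2 - 56*l - 56
(5) = -6*a^2 - 12*a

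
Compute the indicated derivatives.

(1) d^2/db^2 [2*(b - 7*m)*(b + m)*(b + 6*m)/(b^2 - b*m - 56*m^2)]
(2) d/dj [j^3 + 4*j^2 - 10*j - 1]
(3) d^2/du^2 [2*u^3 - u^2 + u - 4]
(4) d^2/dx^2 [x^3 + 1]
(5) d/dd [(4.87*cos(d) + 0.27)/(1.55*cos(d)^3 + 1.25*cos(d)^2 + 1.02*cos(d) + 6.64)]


(1) = 56*m^2*(b^3 + 3*b^2*m + 165*b*m^2 + m^3)/(b^6 - 3*b^5*m - 165*b^4*m^2 + 335*b^3*m^3 + 9240*b^2*m^4 - 9408*b*m^5 - 175616*m^6)
(2) = 3*j^2 + 8*j - 10
(3) = 12*u - 2
(4) = 6*x
(5) = (15.097*cos(d)^3 + 7.343*cos(d)^2 + 0.675*cos(d) - 32.0614)*sin(d)/(2.4025*cos(d)^6 + 3.875*cos(d)^5 + 4.7245*cos(d)^4 + 23.134*cos(d)^3 + 17.6404*cos(d)^2 + 13.5456*cos(d) + 44.0896)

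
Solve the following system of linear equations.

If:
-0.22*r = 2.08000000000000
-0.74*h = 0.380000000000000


Then:
h = -0.51
r = -9.45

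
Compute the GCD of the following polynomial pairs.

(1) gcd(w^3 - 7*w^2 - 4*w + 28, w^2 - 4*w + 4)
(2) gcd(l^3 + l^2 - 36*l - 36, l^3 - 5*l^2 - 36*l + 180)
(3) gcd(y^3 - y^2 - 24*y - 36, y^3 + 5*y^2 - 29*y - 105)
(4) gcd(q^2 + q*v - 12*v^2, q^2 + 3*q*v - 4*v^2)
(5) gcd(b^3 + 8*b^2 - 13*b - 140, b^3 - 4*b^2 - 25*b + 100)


(1) = w - 2
(2) = l^2 - 36
(3) = gcd((y - 6)*(y + 2)*(y + 3), (y - 5)*(y + 3)*(y + 7)) = y + 3
(4) = gcd((q - 3*v)*(q + 4*v), (q - v)*(q + 4*v)) = q + 4*v
(5) = b^2 + b - 20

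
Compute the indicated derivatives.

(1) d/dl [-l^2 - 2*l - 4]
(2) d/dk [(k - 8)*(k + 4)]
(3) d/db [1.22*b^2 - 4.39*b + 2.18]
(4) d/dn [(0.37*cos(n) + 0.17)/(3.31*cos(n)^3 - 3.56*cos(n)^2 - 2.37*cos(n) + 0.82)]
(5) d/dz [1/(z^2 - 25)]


(1) = -2*l - 2
(2) = 2*k - 4
(3) = 2.44*b - 4.39
(4) = (2.4494*cos(n)^3 + 0.3709*cos(n)^2 - 1.2104*cos(n) - 0.7063)*sin(n)/(10.9561*cos(n)^6 - 23.5672*cos(n)^5 - 3.0158*cos(n)^4 + 22.3028*cos(n)^3 - 0.2215*cos(n)^2 - 3.8868*cos(n) + 0.6724)
(5) = -2*z/(z^2 - 25)^2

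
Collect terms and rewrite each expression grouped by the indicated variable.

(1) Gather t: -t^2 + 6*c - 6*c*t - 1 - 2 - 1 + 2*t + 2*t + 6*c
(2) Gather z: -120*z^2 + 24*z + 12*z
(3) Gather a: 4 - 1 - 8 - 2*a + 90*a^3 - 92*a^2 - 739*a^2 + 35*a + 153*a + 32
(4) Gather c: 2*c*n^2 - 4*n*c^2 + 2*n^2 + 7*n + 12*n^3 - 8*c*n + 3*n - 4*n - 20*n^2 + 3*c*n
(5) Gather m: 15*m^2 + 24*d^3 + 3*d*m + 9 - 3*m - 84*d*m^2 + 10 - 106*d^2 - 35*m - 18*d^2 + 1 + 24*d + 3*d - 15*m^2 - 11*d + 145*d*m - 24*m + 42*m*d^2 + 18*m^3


(1) = 12*c - t^2 + t*(4 - 6*c) - 4
(2) = -120*z^2 + 36*z
(3) = 90*a^3 - 831*a^2 + 186*a + 27
(4) = -4*c^2*n + c*(2*n^2 - 5*n) + 12*n^3 - 18*n^2 + 6*n
(5) = 24*d^3 - 124*d^2 - 84*d*m^2 + 16*d + 18*m^3 + m*(42*d^2 + 148*d - 62) + 20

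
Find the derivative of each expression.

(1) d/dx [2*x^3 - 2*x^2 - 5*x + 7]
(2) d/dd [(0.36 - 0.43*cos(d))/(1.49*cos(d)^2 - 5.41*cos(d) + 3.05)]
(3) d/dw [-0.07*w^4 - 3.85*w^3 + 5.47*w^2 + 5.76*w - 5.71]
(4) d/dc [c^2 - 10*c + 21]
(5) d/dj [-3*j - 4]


(1) = 6*x^2 - 4*x - 5
(2) = (-0.6407*cos(d)^2 + 1.0728*cos(d) - 0.6361)*sin(d)/(2.2201*cos(d)^4 - 16.1218*cos(d)^3 + 38.3571*cos(d)^2 - 33.001*cos(d) + 9.3025)
(3) = -0.28*w^3 - 11.55*w^2 + 10.94*w + 5.76
(4) = 2*c - 10
(5) = -3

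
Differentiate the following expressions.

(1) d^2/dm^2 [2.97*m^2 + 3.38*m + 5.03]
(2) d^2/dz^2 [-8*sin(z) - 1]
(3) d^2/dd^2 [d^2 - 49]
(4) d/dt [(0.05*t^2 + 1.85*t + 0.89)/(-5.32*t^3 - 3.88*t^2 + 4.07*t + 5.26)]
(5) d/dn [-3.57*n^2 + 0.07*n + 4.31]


(1) = 5.94000000000000
(2) = 8*sin(z)
(3) = 2
(4) = (0.266*t^4 + 19.684*t^3 + 21.5859*t^2 + 7.4324*t + 6.1087)/(28.3024*t^6 + 41.2832*t^5 - 28.2504*t^4 - 87.5496*t^3 - 24.2527*t^2 + 42.8164*t + 27.6676)
(5) = 0.07 - 7.14*n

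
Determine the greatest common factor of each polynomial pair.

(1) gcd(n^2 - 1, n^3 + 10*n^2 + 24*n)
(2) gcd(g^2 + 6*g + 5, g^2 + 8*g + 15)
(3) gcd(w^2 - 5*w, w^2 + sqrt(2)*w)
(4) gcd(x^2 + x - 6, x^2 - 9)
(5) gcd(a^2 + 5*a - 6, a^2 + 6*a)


(1) = 1
(2) = gcd((g + 1)*(g + 5), (g + 3)*(g + 5)) = g + 5
(3) = gcd(w*(w - 5), w*(w + sqrt(2))) = w
(4) = gcd((x - 2)*(x + 3), (x - 3)*(x + 3)) = x + 3
(5) = a + 6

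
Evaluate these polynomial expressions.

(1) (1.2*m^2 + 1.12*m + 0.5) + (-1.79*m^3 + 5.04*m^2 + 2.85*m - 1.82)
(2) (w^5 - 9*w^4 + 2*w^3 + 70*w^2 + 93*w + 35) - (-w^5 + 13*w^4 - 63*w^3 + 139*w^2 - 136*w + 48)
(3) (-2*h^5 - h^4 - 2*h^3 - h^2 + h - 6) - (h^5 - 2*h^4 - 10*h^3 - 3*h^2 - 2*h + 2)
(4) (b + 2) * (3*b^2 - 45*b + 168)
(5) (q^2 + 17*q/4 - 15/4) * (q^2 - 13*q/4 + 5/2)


(1) = -1.79*m^3 + 6.24*m^2 + 3.97*m - 1.32
(2) = 2*w^5 - 22*w^4 + 65*w^3 - 69*w^2 + 229*w - 13
(3) = -3*h^5 + h^4 + 8*h^3 + 2*h^2 + 3*h - 8
(4) = 3*b^3 - 39*b^2 + 78*b + 336
(5) = q^4 + q^3 - 241*q^2/16 + 365*q/16 - 75/8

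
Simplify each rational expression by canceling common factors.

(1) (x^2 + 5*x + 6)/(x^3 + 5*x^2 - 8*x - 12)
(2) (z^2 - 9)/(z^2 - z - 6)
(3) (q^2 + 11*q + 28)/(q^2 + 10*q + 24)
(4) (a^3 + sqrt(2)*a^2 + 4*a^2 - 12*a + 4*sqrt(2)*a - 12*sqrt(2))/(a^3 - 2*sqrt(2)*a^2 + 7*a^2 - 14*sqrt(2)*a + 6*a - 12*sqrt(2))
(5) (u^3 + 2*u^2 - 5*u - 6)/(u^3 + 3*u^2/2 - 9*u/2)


(1) = (x^2 + 5*x + 6)/(x^3 + 5*x^2 - 8*x - 12)
(2) = (z + 3)/(z + 2)
(3) = (q + 7)/(q + 6)
(4) = (a^2 + a*(-2 + sqrt(2)) - 2*sqrt(2))/(a^2 + a*(1 - 2*sqrt(2)) - 2*sqrt(2))
(5) = (2*u^2 - 2*u - 4)/(2*u^2 - 3*u)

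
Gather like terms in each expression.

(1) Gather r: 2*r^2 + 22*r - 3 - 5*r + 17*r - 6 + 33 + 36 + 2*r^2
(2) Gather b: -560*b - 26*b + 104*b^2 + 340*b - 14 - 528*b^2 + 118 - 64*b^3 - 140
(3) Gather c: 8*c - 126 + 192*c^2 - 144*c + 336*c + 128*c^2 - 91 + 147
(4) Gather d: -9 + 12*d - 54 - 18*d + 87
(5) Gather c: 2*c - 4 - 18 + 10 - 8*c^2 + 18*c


(1) = 4*r^2 + 34*r + 60
(2) = -64*b^3 - 424*b^2 - 246*b - 36
(3) = 320*c^2 + 200*c - 70
(4) = 24 - 6*d
(5) = -8*c^2 + 20*c - 12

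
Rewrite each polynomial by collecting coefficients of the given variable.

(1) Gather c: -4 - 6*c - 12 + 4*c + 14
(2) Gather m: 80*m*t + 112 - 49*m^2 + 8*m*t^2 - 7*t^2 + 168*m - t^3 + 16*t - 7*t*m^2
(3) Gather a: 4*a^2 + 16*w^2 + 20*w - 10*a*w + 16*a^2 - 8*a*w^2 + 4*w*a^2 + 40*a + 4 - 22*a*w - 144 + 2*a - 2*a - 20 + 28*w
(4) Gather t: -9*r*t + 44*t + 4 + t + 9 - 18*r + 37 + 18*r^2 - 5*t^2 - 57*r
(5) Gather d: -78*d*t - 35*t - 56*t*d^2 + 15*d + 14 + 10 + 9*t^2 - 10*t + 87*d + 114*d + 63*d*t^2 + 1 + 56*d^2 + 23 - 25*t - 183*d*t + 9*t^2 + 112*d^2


(1) = -2*c - 2
(2) = m^2*(-7*t - 49) + m*(8*t^2 + 80*t + 168) - t^3 - 7*t^2 + 16*t + 112
(3) = a^2*(4*w + 20) + a*(-8*w^2 - 32*w + 40) + 16*w^2 + 48*w - 160
(4) = 18*r^2 - 75*r - 5*t^2 + t*(45 - 9*r) + 50
(5) = d^2*(168 - 56*t) + d*(63*t^2 - 261*t + 216) + 18*t^2 - 70*t + 48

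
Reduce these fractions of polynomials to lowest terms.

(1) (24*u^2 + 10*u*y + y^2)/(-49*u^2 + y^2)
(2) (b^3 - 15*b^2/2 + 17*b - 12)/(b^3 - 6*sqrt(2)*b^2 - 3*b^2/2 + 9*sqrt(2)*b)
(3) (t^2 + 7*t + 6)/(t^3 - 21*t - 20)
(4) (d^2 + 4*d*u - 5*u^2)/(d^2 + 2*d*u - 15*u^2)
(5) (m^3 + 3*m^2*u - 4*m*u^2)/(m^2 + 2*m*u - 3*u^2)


(1) = (24*u^2 + 10*u*y + y^2)/(-49*u^2 + y^2)
(2) = (4*b^2 - 24*b + 32)/(4*b^2 - 24*sqrt(2)*b)
(3) = (t + 6)/(t^2 - t - 20)
(4) = (-d + u)/(-d + 3*u)
(5) = (m^2 + 4*m*u)/(m + 3*u)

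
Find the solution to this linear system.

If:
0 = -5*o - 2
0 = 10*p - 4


Then:
o = -2/5
p = 2/5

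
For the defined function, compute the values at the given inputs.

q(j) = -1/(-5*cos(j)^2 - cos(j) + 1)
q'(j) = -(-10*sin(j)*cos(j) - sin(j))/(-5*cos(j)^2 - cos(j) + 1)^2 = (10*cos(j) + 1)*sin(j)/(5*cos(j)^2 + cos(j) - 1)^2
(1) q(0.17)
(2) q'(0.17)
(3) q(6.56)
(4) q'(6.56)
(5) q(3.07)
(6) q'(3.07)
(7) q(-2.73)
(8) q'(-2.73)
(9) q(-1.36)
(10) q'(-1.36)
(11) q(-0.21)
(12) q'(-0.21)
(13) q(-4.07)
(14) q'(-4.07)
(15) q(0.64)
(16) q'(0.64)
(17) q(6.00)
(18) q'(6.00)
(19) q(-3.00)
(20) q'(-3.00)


(1) = 0.21
(2) = 0.08
(3) = 0.22
(4) = 0.14
(5) = 0.34
(6) = -0.07
(7) = 0.44
(8) = 0.63
(9) = -1.75
(10) = -9.25
(11) = 0.21
(12) = -0.10
(13) = 5.11
(14) = -104.50
(15) = 0.33
(16) = 0.59
(17) = 0.22
(18) = -0.14
(19) = 0.34
(20) = 0.15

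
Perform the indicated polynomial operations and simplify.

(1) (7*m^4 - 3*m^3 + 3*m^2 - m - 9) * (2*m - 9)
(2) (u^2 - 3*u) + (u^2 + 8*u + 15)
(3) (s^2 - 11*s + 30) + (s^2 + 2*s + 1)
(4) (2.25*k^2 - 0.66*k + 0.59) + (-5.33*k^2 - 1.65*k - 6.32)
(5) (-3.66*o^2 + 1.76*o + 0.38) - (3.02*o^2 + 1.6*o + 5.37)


(1) = 14*m^5 - 69*m^4 + 33*m^3 - 29*m^2 - 9*m + 81
(2) = 2*u^2 + 5*u + 15
(3) = 2*s^2 - 9*s + 31
(4) = -3.08*k^2 - 2.31*k - 5.73
(5) = -6.68*o^2 + 0.16*o - 4.99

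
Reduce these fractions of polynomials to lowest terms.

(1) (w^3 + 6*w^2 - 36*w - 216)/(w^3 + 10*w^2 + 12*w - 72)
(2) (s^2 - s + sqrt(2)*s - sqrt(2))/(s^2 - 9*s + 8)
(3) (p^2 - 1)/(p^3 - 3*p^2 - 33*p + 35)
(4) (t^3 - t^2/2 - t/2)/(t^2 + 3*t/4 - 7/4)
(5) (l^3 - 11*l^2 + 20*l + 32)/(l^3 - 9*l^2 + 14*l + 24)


(1) = (w - 6)/(w - 2)
(2) = (s + sqrt(2))/(s - 8)
(3) = (p + 1)/(p^2 - 2*p - 35)
(4) = (4*t^2 + 2*t)/(4*t + 7)
(5) = (l - 8)/(l - 6)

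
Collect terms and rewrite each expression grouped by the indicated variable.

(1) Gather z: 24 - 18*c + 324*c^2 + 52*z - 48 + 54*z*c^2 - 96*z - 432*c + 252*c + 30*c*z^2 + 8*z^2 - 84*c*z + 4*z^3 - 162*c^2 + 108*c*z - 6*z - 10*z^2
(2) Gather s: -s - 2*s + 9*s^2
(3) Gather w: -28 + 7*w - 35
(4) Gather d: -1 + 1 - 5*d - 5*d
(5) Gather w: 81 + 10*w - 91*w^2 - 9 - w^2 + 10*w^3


(1) = 162*c^2 - 198*c + 4*z^3 + z^2*(30*c - 2) + z*(54*c^2 + 24*c - 50) - 24
(2) = 9*s^2 - 3*s
(3) = 7*w - 63
(4) = -10*d
(5) = 10*w^3 - 92*w^2 + 10*w + 72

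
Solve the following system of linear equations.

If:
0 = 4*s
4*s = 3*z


Then:
s = 0
z = 0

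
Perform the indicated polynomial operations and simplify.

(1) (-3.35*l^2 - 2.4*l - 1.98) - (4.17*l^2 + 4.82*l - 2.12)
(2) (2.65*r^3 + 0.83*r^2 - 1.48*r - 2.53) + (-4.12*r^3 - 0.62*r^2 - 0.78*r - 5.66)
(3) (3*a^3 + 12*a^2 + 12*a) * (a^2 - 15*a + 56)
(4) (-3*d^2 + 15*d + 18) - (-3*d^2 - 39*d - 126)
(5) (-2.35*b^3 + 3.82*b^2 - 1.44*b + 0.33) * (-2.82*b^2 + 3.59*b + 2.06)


(1) = -7.52*l^2 - 7.22*l + 0.14
(2) = -1.47*r^3 + 0.21*r^2 - 2.26*r - 8.19
(3) = 3*a^5 - 33*a^4 + 492*a^2 + 672*a
(4) = 54*d + 144
(5) = 6.627*b^5 - 19.2089*b^4 + 12.9336*b^3 + 1.769*b^2 - 1.7817*b + 0.6798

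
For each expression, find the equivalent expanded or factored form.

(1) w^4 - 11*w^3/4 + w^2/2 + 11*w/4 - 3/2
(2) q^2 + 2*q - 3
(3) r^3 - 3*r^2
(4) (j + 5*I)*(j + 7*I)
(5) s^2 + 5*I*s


(1) = (w - 2)*(w - 1)*(w - 3/4)*(w + 1)
(2) = (q - 1)*(q + 3)
(3) = r^2*(r - 3)
(4) = j^2 + 12*I*j - 35
(5) = s*(s + 5*I)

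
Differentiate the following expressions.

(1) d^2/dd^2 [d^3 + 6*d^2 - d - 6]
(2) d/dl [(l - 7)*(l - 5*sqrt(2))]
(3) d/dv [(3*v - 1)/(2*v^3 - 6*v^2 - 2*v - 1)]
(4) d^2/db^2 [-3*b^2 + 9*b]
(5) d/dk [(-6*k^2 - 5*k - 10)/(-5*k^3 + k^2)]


(1) = 6*d + 12
(2) = 2*l - 5*sqrt(2) - 7
(3) = (-12*v^3 + 24*v^2 - 12*v - 5)/(4*v^6 - 24*v^5 + 28*v^4 + 20*v^3 + 16*v^2 + 4*v + 1)
(4) = -6
(5) = 5*(-6*k^3 - 10*k^2 - 29*k + 4)/(k^3*(25*k^2 - 10*k + 1))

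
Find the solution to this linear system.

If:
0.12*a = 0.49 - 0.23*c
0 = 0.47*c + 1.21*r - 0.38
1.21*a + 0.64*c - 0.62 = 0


Then:
a = -0.85
c = 2.57
r = -0.69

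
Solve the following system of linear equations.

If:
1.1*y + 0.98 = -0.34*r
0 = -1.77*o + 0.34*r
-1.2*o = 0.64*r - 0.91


Then:
o = 0.20
r = 1.05
y = -1.21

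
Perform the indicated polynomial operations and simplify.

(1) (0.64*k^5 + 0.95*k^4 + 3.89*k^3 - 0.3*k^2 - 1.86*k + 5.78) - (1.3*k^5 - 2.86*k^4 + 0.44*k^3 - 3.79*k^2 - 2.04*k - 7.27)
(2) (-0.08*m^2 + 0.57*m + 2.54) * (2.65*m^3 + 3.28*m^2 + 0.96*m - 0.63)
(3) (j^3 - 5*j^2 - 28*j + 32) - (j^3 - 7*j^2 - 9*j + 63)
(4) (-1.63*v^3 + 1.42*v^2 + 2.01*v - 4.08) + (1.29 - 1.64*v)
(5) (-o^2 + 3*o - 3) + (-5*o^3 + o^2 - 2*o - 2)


(1) = -0.66*k^5 + 3.81*k^4 + 3.45*k^3 + 3.49*k^2 + 0.18*k + 13.05
(2) = -0.212*m^5 + 1.2481*m^4 + 8.5238*m^3 + 8.9288*m^2 + 2.0793*m - 1.6002
(3) = 2*j^2 - 19*j - 31
(4) = -1.63*v^3 + 1.42*v^2 + 0.37*v - 2.79
(5) = -5*o^3 + o - 5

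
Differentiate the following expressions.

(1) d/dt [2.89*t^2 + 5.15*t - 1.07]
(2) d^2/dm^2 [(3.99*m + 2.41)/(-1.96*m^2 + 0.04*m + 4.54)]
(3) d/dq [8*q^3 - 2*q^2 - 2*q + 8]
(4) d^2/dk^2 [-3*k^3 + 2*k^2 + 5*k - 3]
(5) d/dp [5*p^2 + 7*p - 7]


(1) = 5.78*t + 5.15
(2) = ((3.92*m - 0.04)*(3.99*m + 2.41)*(7.84*m - 0.08) + (46.9224*m + 9.128)*(-1.96*m^2 + 0.04*m + 4.54))/(-1.96*m^2 + 0.04*m + 4.54)^3
(3) = 24*q^2 - 4*q - 2
(4) = 4 - 18*k
(5) = 10*p + 7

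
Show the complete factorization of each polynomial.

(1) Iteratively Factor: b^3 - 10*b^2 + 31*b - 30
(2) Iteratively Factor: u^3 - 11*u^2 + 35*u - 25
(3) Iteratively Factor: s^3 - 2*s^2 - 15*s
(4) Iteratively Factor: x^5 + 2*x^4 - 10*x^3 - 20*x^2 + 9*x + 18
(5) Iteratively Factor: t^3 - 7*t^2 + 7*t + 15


(1) = (b - 3)*(b^2 - 7*b + 10) = (b - 3)*(b - 2)*(b - 5)
(2) = (u - 5)*(u^2 - 6*u + 5) = (u - 5)*(u - 1)*(u - 5)
(3) = (s + 3)*(s^2 - 5*s) = s*(s + 3)*(s - 5)
(4) = (x + 3)*(x^4 - x^3 - 7*x^2 + x + 6) = (x - 1)*(x + 3)*(x^3 - 7*x - 6) = (x - 3)*(x - 1)*(x + 3)*(x^2 + 3*x + 2) = (x - 3)*(x - 1)*(x + 1)*(x + 3)*(x + 2)
(5) = (t + 1)*(t^2 - 8*t + 15) = (t - 3)*(t + 1)*(t - 5)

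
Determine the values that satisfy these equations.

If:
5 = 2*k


Then:
k = 5/2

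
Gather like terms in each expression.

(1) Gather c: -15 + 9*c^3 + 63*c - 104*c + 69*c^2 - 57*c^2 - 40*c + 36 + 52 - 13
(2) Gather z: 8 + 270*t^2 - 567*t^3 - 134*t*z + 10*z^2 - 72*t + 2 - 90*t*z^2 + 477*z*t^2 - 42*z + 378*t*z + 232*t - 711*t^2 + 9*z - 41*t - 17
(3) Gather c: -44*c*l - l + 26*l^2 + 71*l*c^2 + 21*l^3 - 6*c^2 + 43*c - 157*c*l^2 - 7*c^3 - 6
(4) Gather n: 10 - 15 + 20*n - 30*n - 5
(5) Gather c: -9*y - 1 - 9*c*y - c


(1) = 9*c^3 + 12*c^2 - 81*c + 60
(2) = -567*t^3 - 441*t^2 + 119*t + z^2*(10 - 90*t) + z*(477*t^2 + 244*t - 33) - 7
(3) = -7*c^3 + c^2*(71*l - 6) + c*(-157*l^2 - 44*l + 43) + 21*l^3 + 26*l^2 - l - 6
(4) = -10*n - 10
(5) = c*(-9*y - 1) - 9*y - 1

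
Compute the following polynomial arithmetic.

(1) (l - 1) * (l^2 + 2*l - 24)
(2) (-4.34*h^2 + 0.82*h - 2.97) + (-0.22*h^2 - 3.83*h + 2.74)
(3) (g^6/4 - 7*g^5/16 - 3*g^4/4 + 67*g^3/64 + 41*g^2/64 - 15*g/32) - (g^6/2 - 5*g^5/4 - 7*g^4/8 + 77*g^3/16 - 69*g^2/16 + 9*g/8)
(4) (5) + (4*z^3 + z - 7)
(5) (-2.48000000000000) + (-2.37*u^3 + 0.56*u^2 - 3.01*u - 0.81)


(1) = l^3 + l^2 - 26*l + 24
(2) = -4.56*h^2 - 3.01*h - 0.23
(3) = -g^6/4 + 13*g^5/16 + g^4/8 - 241*g^3/64 + 317*g^2/64 - 51*g/32
(4) = 4*z^3 + z - 2
(5) = -2.37*u^3 + 0.56*u^2 - 3.01*u - 3.29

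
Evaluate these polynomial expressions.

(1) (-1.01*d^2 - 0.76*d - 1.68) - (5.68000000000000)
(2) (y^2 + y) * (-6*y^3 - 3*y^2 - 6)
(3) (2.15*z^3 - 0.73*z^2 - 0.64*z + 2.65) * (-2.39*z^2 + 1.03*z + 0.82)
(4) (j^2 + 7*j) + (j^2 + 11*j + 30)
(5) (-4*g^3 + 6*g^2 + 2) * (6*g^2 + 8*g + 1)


(1) = -1.01*d^2 - 0.76*d - 7.36
(2) = -6*y^5 - 9*y^4 - 3*y^3 - 6*y^2 - 6*y
(3) = -5.1385*z^5 + 3.9592*z^4 + 2.5407*z^3 - 7.5913*z^2 + 2.2047*z + 2.173
(4) = 2*j^2 + 18*j + 30
(5) = -24*g^5 + 4*g^4 + 44*g^3 + 18*g^2 + 16*g + 2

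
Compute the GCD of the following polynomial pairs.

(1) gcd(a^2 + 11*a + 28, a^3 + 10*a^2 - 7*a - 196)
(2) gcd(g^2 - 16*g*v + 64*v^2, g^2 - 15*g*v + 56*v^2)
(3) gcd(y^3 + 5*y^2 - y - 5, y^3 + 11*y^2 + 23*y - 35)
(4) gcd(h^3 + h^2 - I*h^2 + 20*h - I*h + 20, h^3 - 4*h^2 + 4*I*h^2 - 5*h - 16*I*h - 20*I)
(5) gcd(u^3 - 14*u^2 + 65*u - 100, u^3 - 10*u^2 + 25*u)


(1) = gcd((a + 4)*(a + 7), (a - 4)*(a + 7)^2) = a + 7
(2) = gcd((g - 8*v)^2, (g - 8*v)*(g - 7*v)) = -g + 8*v
(3) = gcd((y - 1)*(y + 1)*(y + 5), (y - 1)*(y + 5)*(y + 7)) = y^2 + 4*y - 5
(4) = gcd((h + 1)*(h - 5*I)*(h + 4*I), (h - 5)*(h + 1)*(h + 4*I)) = h^2 + h*(1 + 4*I) + 4*I
(5) = u^2 - 10*u + 25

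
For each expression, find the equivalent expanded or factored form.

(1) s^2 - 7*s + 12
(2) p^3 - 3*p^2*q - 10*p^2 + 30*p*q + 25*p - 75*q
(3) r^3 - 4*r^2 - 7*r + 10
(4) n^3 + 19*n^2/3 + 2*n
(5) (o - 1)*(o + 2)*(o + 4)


(1) = (s - 4)*(s - 3)
(2) = (p - 5)^2*(p - 3*q)
(3) = (r - 5)*(r - 1)*(r + 2)
(4) = n*(n + 1/3)*(n + 6)
(5) = o^3 + 5*o^2 + 2*o - 8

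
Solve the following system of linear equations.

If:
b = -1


Then:
b = -1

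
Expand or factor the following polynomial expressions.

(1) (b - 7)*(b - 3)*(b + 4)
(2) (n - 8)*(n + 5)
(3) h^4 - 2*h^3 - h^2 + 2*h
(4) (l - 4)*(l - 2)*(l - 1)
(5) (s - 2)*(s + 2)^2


(1) = b^3 - 6*b^2 - 19*b + 84
(2) = n^2 - 3*n - 40
(3) = h*(h - 2)*(h - 1)*(h + 1)
(4) = l^3 - 7*l^2 + 14*l - 8
(5) = s^3 + 2*s^2 - 4*s - 8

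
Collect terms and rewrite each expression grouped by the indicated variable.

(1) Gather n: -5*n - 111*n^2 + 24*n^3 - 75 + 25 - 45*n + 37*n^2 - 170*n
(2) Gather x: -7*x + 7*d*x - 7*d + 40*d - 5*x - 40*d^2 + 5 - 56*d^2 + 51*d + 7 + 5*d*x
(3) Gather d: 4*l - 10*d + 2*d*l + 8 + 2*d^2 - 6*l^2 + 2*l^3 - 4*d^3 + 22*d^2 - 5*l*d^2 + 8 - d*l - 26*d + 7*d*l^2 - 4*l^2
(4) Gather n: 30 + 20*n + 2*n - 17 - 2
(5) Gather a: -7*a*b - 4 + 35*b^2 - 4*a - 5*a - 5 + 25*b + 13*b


(1) = 24*n^3 - 74*n^2 - 220*n - 50
(2) = -96*d^2 + 84*d + x*(12*d - 12) + 12
(3) = -4*d^3 + d^2*(24 - 5*l) + d*(7*l^2 + l - 36) + 2*l^3 - 10*l^2 + 4*l + 16
(4) = 22*n + 11
(5) = a*(-7*b - 9) + 35*b^2 + 38*b - 9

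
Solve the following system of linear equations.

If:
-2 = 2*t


Then:
t = -1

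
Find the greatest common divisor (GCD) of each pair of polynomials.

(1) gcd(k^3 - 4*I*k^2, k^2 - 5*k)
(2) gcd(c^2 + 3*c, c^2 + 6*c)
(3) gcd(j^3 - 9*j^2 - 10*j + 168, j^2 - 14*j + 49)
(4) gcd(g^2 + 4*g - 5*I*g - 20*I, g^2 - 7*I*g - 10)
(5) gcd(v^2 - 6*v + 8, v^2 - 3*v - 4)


(1) = k
(2) = gcd(c*(c + 3), c*(c + 6)) = c
(3) = j - 7
(4) = g - 5*I
(5) = v - 4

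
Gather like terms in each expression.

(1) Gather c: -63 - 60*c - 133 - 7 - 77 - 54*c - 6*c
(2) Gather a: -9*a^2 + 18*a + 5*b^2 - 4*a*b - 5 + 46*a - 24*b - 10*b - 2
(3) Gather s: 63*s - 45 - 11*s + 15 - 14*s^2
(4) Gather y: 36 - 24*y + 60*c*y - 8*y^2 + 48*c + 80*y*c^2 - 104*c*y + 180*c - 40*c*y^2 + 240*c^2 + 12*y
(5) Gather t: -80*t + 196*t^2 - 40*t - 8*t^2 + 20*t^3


(1) = -120*c - 280
(2) = -9*a^2 + a*(64 - 4*b) + 5*b^2 - 34*b - 7
(3) = -14*s^2 + 52*s - 30
(4) = 240*c^2 + 228*c + y^2*(-40*c - 8) + y*(80*c^2 - 44*c - 12) + 36
(5) = 20*t^3 + 188*t^2 - 120*t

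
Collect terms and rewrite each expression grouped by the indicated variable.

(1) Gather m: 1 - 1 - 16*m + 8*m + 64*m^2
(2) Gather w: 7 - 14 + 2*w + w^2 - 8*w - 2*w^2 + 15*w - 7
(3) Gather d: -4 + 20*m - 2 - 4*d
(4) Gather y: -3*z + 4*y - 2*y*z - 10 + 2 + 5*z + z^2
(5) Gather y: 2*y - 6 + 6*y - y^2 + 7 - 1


(1) = 64*m^2 - 8*m
(2) = -w^2 + 9*w - 14
(3) = -4*d + 20*m - 6
(4) = y*(4 - 2*z) + z^2 + 2*z - 8
(5) = -y^2 + 8*y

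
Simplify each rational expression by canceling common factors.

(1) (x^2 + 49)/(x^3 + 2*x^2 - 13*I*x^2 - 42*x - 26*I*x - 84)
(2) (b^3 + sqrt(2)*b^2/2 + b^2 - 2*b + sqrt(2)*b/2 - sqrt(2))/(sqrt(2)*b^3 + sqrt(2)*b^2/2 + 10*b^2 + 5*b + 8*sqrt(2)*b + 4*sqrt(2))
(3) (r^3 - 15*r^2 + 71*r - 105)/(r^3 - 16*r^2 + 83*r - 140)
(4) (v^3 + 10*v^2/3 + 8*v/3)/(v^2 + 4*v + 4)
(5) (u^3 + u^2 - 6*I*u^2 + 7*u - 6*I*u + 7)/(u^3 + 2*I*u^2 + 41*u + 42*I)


(1) = (x + 7*I)/(x^2 + x*(2 - 6*I) - 12*I)
(2) = (4*b^3 + b^2*(2*sqrt(2) + 4) + b*(-8 + 2*sqrt(2)) - 4*sqrt(2))/(4*sqrt(2)*b^3 + b^2*(2*sqrt(2) + 40) + b*(20 + 32*sqrt(2)) + 16*sqrt(2))
(3) = (r - 3)/(r - 4)
(4) = (3*v^2 + 4*v)/(3*v + 6)
(5) = (u^2 + u*(1 - 7*I) - 7*I)/(u^2 + I*u + 42)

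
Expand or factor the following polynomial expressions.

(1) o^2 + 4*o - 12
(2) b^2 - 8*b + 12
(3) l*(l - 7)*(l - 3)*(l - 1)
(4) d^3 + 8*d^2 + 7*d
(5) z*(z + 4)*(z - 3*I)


(1) = (o - 2)*(o + 6)
(2) = (b - 6)*(b - 2)
(3) = l^4 - 11*l^3 + 31*l^2 - 21*l
(4) = d*(d + 1)*(d + 7)
(5) = z^3 + 4*z^2 - 3*I*z^2 - 12*I*z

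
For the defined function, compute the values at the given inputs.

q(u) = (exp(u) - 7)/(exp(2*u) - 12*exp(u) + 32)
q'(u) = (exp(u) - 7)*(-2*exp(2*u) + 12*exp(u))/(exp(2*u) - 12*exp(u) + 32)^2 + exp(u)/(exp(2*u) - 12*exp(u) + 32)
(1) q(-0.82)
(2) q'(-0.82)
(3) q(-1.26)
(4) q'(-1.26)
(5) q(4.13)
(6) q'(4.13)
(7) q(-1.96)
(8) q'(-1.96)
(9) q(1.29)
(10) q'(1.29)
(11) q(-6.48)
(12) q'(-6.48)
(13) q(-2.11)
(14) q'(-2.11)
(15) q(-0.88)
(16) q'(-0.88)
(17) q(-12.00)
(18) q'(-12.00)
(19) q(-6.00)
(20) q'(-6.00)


(1) = -0.24
(2) = -0.03
(3) = -0.23
(4) = -0.02
(5) = 0.02
(6) = -0.02
(7) = -0.23
(8) = -0.01
(9) = -2.10
(10) = -20.25
(11) = -0.22
(12) = -0.00
(13) = -0.23
(14) = -0.01
(15) = -0.24
(16) = -0.03
(17) = -0.22
(18) = -0.00
(19) = -0.22
(20) = -0.00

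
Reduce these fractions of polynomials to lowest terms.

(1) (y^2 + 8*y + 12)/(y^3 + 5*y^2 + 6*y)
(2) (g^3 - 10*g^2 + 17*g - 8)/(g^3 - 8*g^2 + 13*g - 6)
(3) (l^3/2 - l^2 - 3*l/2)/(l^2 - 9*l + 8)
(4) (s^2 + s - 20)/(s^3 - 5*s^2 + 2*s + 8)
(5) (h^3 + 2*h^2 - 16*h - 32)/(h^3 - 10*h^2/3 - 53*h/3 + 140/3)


(1) = (y + 6)/(y^2 + 3*y)
(2) = (g - 8)/(g - 6)
(3) = (l^3 - 2*l^2 - 3*l)/(2*l^2 - 18*l + 16)
(4) = (s + 5)/(s^2 - s - 2)
(5) = (3*h^2 - 6*h - 24)/(3*h^2 - 22*h + 35)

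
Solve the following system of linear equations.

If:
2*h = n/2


Then:
h = n/4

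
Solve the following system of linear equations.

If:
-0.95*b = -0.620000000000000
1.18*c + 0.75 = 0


Then:
b = 0.65
c = -0.64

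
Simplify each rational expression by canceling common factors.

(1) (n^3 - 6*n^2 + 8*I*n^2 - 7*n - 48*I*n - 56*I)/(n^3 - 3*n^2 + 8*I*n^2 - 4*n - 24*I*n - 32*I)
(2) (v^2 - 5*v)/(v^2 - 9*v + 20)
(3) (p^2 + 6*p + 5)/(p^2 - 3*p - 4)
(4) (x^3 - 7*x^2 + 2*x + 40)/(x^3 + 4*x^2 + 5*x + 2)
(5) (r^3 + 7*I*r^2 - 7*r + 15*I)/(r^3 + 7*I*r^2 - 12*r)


(1) = (n - 7)/(n - 4)
(2) = v/(v - 4)
(3) = (p + 5)/(p - 4)
(4) = (x^2 - 9*x + 20)/(x^2 + 2*x + 1)
(5) = (r^2 + 4*I*r + 5)/(r^2 + 4*I*r)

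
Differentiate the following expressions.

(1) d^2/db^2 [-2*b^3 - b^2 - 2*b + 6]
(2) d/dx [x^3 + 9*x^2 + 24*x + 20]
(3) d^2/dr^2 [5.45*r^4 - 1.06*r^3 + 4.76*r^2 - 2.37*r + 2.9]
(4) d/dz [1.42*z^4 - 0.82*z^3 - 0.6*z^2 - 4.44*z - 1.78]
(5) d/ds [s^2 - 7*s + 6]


(1) = -12*b - 2
(2) = 3*x^2 + 18*x + 24
(3) = 65.4*r^2 - 6.36*r + 9.52
(4) = 5.68*z^3 - 2.46*z^2 - 1.2*z - 4.44
(5) = 2*s - 7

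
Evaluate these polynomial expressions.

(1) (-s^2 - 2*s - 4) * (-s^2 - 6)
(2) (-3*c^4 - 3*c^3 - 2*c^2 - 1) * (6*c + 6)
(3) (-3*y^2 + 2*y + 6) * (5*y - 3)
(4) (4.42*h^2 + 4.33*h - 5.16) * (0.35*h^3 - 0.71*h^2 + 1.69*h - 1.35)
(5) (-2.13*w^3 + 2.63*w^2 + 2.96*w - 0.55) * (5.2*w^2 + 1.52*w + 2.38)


(1) = s^4 + 2*s^3 + 10*s^2 + 12*s + 24
(2) = -18*c^5 - 36*c^4 - 30*c^3 - 12*c^2 - 6*c - 6
(3) = -15*y^3 + 19*y^2 + 24*y - 18
(4) = 1.547*h^5 - 1.6227*h^4 + 2.5895*h^3 + 5.0143*h^2 - 14.5659*h + 6.966
(5) = -11.076*w^5 + 10.4384*w^4 + 14.3202*w^3 + 7.8986*w^2 + 6.2088*w - 1.309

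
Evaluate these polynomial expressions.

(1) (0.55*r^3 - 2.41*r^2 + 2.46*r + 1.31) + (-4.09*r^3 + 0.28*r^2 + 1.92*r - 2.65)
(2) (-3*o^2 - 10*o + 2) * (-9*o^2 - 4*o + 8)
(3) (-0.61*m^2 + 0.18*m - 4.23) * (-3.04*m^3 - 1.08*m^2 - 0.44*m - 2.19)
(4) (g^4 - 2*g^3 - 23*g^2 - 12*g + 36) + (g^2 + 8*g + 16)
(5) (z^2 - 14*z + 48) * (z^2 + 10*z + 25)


(1) = -3.54*r^3 - 2.13*r^2 + 4.38*r - 1.34
(2) = 27*o^4 + 102*o^3 - 2*o^2 - 88*o + 16
(3) = 1.8544*m^5 + 0.1116*m^4 + 12.9332*m^3 + 5.8251*m^2 + 1.467*m + 9.2637
(4) = g^4 - 2*g^3 - 22*g^2 - 4*g + 52
(5) = z^4 - 4*z^3 - 67*z^2 + 130*z + 1200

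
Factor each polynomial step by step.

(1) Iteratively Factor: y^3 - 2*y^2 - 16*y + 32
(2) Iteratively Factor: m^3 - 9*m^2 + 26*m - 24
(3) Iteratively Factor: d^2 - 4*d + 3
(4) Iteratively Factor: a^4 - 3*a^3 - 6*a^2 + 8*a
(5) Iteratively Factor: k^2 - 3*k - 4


(1) = (y - 4)*(y^2 + 2*y - 8) = (y - 4)*(y + 4)*(y - 2)
(2) = (m - 4)*(m^2 - 5*m + 6) = (m - 4)*(m - 2)*(m - 3)
(3) = (d - 3)*(d - 1)
(4) = (a)*(a^3 - 3*a^2 - 6*a + 8) = a*(a + 2)*(a^2 - 5*a + 4) = a*(a - 4)*(a + 2)*(a - 1)
(5) = (k - 4)*(k + 1)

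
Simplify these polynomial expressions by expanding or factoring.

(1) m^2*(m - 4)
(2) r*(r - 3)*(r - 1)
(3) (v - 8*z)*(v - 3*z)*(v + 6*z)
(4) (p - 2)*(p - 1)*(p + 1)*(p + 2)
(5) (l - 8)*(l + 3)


(1) = m^3 - 4*m^2
(2) = r^3 - 4*r^2 + 3*r
(3) = v^3 - 5*v^2*z - 42*v*z^2 + 144*z^3
(4) = p^4 - 5*p^2 + 4
(5) = l^2 - 5*l - 24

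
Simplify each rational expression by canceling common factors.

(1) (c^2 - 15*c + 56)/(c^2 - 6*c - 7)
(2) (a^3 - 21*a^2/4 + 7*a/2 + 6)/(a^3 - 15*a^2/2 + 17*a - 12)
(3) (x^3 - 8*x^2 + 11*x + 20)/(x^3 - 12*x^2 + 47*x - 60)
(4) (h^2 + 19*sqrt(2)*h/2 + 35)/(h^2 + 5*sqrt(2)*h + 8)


(1) = (c - 8)/(c + 1)
(2) = (4*a + 3)/(4*a - 6)
(3) = (x + 1)/(x - 3)
(4) = (2*h^2 + 19*sqrt(2)*h + 70)/(2*h^2 + 10*sqrt(2)*h + 16)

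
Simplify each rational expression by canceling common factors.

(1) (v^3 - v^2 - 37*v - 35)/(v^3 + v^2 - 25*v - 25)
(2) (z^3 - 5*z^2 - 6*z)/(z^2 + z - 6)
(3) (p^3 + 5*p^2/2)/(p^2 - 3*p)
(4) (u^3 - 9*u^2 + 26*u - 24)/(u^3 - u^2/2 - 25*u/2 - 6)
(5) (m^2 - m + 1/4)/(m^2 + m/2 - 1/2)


(1) = (v - 7)/(v - 5)
(2) = (z^3 - 5*z^2 - 6*z)/(z^2 + z - 6)
(3) = (2*p^2 + 5*p)/(2*p - 6)
(4) = (2*u^2 - 10*u + 12)/(2*u^2 + 7*u + 3)
(5) = (2*m - 1)/(2*m + 2)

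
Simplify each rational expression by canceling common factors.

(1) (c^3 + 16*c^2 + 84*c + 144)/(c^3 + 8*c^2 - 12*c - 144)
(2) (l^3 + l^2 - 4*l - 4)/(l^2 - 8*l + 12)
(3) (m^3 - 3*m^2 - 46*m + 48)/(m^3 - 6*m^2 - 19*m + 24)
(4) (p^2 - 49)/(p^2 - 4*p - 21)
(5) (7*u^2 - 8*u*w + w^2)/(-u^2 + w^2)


(1) = (c + 4)/(c - 4)
(2) = (l^2 + 3*l + 2)/(l - 6)
(3) = (m + 6)/(m + 3)
(4) = (p + 7)/(p + 3)
(5) = (-7*u + w)/(u + w)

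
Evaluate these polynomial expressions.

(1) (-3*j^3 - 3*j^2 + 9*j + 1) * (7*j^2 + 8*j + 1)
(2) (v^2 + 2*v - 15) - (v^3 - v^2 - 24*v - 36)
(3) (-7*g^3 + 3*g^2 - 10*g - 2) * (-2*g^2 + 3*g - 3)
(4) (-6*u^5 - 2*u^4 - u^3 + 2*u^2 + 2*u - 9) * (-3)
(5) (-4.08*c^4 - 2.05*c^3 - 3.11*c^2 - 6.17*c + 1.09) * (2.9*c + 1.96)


(1) = -21*j^5 - 45*j^4 + 36*j^3 + 76*j^2 + 17*j + 1
(2) = -v^3 + 2*v^2 + 26*v + 21
(3) = 14*g^5 - 27*g^4 + 50*g^3 - 35*g^2 + 24*g + 6
(4) = 18*u^5 + 6*u^4 + 3*u^3 - 6*u^2 - 6*u + 27
(5) = -11.832*c^5 - 13.9418*c^4 - 13.037*c^3 - 23.9886*c^2 - 8.9322*c + 2.1364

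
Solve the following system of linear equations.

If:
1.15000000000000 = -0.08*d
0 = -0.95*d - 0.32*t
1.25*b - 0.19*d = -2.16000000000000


Then:
b = -3.91
d = -14.38
t = 42.68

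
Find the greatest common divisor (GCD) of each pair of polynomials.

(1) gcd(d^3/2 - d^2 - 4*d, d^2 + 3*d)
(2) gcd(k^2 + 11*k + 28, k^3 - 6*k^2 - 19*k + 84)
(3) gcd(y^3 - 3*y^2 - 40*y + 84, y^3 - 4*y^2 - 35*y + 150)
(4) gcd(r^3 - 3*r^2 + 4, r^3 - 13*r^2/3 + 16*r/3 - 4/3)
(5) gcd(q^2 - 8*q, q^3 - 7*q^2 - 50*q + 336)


(1) = gcd(d*(d/2 + 1)*(d - 4), d*(d + 3)) = d
(2) = k + 4
(3) = y + 6
(4) = r^2 - 4*r + 4
(5) = gcd(q*(q - 8), (q - 8)*(q - 6)*(q + 7)) = q - 8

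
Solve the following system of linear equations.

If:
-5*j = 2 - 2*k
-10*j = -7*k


Then:
j = -14/15
k = -4/3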